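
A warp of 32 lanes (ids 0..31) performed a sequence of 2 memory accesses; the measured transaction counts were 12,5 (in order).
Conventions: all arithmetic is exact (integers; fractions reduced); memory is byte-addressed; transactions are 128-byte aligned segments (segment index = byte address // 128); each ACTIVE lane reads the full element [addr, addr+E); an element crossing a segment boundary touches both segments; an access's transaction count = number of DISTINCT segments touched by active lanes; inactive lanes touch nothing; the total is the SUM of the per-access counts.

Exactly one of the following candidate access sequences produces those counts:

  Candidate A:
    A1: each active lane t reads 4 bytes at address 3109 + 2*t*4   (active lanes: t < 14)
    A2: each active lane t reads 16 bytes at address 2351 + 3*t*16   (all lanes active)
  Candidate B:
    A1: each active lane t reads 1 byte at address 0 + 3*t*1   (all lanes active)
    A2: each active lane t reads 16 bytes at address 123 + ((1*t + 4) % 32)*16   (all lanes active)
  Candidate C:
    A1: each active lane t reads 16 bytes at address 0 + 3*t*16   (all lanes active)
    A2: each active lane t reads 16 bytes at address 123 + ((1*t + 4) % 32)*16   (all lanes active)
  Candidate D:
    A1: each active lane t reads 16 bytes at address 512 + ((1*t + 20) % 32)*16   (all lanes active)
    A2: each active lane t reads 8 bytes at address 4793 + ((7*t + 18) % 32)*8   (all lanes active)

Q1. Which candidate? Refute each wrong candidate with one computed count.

A: A1 gives 2 transactions, not 12
B: A1 gives 1 transaction, not 12
D: A1 gives 4 transactions, not 12
C: all counts match (12,5)

Answer: C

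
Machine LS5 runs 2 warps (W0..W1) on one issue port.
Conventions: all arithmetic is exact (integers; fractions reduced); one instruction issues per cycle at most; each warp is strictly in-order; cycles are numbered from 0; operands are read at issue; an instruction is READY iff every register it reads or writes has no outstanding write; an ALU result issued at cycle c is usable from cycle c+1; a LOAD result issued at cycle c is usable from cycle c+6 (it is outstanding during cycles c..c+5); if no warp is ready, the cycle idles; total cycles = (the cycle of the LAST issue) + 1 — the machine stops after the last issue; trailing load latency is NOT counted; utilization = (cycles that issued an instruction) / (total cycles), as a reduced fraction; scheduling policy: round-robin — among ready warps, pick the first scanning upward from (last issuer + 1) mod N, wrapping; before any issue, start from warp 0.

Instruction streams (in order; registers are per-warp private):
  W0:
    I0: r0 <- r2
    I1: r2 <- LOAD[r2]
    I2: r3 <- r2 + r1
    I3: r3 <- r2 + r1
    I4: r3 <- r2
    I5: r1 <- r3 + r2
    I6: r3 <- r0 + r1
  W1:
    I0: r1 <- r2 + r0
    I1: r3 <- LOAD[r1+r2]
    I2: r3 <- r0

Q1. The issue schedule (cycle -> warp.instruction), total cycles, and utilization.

cycle 0: W0.I0
cycle 1: W1.I0
cycle 2: W0.I1
cycle 3: W1.I1
cycle 4: idle
cycle 5: idle
cycle 6: idle
cycle 7: idle
cycle 8: W0.I2
cycle 9: W1.I2
cycle 10: W0.I3
cycle 11: W0.I4
cycle 12: W0.I5
cycle 13: W0.I6

Answer: 14 cycles, utilization 5/7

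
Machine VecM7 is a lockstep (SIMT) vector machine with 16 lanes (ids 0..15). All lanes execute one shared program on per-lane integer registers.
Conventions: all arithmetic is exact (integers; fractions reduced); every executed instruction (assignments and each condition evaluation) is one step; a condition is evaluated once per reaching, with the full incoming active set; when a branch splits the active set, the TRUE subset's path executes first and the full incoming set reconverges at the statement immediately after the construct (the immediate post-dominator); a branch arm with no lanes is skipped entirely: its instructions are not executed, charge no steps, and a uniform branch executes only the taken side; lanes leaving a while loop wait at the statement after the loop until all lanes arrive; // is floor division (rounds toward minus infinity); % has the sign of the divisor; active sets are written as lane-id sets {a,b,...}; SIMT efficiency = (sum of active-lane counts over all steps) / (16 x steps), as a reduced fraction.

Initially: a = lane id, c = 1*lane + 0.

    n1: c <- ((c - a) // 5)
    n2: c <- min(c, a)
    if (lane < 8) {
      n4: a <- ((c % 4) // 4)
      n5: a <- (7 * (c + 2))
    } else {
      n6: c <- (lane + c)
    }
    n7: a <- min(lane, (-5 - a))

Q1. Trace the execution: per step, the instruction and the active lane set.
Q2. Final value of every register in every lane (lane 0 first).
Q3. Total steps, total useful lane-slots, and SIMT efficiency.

step 0: c <- ((c - a) // 5)          {0,1,2,3,4,5,6,7,8,9,10,11,12,13,14,15}
step 1: c <- min(c, a)               {0,1,2,3,4,5,6,7,8,9,10,11,12,13,14,15}
step 2: eval (lane < 8)              {0,1,2,3,4,5,6,7,8,9,10,11,12,13,14,15}
step 3: a <- ((c % 4) // 4)          {0,1,2,3,4,5,6,7}
step 4: a <- (7 * (c + 2))           {0,1,2,3,4,5,6,7}
step 5: c <- (lane + c)              {8,9,10,11,12,13,14,15}
step 6: a <- min(lane, (-5 - a))     {0,1,2,3,4,5,6,7,8,9,10,11,12,13,14,15}

Answer: 7 steps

a: -19,-19,-19,-19,-19,-19,-19,-19,-13,-14,-15,-16,-17,-18,-19,-20
c: 0,0,0,0,0,0,0,0,8,9,10,11,12,13,14,15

steps = 7; useful = 88; efficiency = 88/112 = 11/14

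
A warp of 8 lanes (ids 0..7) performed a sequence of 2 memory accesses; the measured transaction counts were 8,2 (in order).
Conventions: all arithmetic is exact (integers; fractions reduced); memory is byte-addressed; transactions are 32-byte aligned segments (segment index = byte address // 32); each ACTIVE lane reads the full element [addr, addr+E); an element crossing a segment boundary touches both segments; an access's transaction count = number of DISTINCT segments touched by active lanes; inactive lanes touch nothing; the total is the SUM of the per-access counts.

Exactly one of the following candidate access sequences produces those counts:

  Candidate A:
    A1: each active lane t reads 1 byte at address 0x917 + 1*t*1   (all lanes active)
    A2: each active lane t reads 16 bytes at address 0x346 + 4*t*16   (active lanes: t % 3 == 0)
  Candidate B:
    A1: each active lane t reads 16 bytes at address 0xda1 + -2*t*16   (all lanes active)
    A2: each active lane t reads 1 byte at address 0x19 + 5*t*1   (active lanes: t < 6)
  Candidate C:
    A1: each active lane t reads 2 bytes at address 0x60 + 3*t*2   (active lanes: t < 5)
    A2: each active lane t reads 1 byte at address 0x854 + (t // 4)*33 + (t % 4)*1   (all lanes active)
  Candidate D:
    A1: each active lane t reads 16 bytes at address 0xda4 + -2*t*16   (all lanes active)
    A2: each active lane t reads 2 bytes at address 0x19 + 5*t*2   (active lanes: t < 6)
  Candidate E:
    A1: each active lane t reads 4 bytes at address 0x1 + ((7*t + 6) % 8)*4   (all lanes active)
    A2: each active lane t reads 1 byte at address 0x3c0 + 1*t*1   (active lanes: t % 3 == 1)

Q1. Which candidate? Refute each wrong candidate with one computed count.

A: A1 gives 1 transaction, not 8
C: A1 gives 1 transaction, not 8
D: A2 gives 3 transactions, not 2
E: A1 gives 2 transactions, not 8
B: all counts match (8,2)

Answer: B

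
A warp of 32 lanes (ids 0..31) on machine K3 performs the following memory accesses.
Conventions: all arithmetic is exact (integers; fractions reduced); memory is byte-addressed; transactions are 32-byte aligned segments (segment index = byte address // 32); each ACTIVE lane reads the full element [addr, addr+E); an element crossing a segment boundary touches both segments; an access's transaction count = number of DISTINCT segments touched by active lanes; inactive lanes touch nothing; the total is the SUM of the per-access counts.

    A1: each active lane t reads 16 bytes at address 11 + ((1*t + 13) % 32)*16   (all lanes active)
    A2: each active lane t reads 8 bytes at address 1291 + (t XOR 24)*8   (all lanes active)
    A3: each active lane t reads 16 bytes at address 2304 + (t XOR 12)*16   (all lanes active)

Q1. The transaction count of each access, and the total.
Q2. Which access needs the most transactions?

A1: 17 transactions
A2: 9 transactions
A3: 16 transactions

Answer: 17,9,16; total 42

Answer: A1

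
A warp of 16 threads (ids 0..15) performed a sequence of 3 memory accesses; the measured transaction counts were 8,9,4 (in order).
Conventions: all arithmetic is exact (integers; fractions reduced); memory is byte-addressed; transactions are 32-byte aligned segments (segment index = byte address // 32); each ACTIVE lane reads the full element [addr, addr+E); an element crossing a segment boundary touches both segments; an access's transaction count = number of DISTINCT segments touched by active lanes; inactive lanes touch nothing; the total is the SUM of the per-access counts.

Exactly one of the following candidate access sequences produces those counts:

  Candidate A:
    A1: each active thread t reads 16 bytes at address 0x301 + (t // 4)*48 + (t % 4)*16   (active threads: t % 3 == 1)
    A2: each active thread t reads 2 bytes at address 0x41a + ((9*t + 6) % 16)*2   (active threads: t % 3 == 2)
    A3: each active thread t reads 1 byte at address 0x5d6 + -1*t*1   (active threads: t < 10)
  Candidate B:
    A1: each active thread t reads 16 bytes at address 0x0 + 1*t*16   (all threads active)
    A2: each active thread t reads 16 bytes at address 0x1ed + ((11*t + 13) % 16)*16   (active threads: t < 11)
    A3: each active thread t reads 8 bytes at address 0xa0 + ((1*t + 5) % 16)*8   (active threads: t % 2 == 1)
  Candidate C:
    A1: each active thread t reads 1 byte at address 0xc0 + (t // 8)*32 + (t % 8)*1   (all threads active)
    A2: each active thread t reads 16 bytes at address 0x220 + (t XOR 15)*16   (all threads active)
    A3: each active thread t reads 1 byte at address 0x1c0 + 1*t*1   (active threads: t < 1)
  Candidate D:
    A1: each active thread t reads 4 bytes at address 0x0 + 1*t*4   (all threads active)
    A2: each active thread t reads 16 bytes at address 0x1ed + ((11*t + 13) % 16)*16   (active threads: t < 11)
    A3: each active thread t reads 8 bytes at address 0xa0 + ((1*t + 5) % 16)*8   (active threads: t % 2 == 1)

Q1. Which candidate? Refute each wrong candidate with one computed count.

A: A1 gives 6 transactions, not 8
C: A1 gives 2 transactions, not 8
D: A1 gives 2 transactions, not 8
B: all counts match (8,9,4)

Answer: B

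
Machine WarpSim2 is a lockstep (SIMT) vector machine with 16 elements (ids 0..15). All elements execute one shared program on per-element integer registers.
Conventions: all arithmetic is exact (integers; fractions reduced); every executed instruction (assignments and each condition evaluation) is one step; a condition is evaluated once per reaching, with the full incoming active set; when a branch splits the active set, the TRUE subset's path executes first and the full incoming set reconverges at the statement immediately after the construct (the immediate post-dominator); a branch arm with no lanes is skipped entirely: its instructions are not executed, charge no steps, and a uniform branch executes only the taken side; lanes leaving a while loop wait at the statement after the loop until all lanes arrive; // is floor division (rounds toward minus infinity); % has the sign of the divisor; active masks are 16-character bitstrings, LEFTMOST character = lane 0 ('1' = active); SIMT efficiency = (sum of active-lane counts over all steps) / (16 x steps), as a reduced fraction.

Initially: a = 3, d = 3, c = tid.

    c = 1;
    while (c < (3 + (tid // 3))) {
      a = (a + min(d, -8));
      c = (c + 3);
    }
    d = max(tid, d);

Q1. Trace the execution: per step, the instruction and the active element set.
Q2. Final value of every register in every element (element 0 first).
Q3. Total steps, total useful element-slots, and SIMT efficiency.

step 0: c <- 1                       1111111111111111
step 1: eval (c < (3 + (tid // 3)))  1111111111111111
step 2: a <- (a + min(d, -8))        1111111111111111
step 3: c <- (c + 3)                 1111111111111111
step 4: eval (c < (3 + (tid // 3)))  1111111111111111
step 5: a <- (a + min(d, -8))        0000001111111111
step 6: c <- (c + 3)                 0000001111111111
step 7: eval (c < (3 + (tid // 3)))  0000001111111111
step 8: a <- (a + min(d, -8))        0000000000000001
step 9: c <- (c + 3)                 0000000000000001
step 10: eval (c < (3 + (tid // 3)))  0000000000000001
step 11: d <- max(tid, d)             1111111111111111

Answer: 12 steps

a: -5,-5,-5,-5,-5,-5,-13,-13,-13,-13,-13,-13,-13,-13,-13,-21
d: 3,3,3,3,4,5,6,7,8,9,10,11,12,13,14,15
c: 4,4,4,4,4,4,7,7,7,7,7,7,7,7,7,10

steps = 12; useful = 129; efficiency = 129/192 = 43/64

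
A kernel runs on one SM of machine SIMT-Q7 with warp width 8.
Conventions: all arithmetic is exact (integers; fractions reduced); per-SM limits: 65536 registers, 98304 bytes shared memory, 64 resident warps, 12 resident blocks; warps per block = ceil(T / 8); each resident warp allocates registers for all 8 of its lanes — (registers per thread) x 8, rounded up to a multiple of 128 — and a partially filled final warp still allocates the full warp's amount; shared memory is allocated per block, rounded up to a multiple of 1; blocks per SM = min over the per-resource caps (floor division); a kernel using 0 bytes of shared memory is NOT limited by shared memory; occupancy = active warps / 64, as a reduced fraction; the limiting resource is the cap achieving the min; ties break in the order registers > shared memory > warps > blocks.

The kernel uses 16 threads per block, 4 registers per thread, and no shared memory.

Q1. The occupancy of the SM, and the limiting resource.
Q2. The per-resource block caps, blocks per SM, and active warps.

Answer: occupancy 3/8, limited by blocks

registers: 256 blocks
shared memory: no limit (kernel uses none)
warps: 32 blocks
blocks: 12 blocks

Answer: 12 blocks, 24 active warps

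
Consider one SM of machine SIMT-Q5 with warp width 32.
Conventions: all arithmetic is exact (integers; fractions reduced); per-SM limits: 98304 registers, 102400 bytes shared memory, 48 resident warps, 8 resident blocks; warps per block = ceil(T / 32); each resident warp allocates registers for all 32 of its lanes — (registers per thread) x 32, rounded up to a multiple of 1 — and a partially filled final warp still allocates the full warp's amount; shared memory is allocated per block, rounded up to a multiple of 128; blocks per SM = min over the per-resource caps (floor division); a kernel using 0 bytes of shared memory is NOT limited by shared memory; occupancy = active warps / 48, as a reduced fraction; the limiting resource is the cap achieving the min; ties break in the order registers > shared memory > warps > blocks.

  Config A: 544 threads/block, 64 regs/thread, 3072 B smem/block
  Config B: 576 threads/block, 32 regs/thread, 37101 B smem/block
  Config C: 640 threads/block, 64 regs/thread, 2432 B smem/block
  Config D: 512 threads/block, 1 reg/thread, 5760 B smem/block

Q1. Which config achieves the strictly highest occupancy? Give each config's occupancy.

occupancies: A 17/24, B 3/4, C 5/6, D 1

Answer: D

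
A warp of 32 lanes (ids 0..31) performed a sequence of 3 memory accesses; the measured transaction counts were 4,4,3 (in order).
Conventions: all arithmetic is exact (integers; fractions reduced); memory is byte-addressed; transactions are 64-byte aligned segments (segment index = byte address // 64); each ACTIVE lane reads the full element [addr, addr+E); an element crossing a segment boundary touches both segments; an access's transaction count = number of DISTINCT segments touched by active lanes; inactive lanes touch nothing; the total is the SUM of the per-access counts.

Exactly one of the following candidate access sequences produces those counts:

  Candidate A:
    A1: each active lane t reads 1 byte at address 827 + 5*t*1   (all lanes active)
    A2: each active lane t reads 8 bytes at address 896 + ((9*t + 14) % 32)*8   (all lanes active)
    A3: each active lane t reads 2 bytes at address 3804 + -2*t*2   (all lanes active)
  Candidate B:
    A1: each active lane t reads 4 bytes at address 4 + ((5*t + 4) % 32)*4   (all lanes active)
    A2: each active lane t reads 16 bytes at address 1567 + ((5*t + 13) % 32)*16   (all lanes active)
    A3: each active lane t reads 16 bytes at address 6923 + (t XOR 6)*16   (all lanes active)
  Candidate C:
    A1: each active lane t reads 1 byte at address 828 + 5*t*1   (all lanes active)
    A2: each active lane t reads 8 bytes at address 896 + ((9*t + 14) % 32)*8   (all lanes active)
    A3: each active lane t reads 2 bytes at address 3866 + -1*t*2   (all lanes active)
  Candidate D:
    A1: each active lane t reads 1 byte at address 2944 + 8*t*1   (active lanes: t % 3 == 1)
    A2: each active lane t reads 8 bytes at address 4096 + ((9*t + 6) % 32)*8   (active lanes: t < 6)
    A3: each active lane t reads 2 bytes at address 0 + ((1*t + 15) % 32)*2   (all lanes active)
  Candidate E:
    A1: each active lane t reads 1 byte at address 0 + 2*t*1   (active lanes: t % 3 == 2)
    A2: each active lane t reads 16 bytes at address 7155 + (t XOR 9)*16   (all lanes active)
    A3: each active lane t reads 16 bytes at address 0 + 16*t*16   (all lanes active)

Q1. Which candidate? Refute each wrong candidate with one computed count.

B: A1 gives 3 transactions, not 4
C: A3 gives 2 transactions, not 3
D: A3 gives 1 transaction, not 3
E: A1 gives 1 transaction, not 4
A: all counts match (4,4,3)

Answer: A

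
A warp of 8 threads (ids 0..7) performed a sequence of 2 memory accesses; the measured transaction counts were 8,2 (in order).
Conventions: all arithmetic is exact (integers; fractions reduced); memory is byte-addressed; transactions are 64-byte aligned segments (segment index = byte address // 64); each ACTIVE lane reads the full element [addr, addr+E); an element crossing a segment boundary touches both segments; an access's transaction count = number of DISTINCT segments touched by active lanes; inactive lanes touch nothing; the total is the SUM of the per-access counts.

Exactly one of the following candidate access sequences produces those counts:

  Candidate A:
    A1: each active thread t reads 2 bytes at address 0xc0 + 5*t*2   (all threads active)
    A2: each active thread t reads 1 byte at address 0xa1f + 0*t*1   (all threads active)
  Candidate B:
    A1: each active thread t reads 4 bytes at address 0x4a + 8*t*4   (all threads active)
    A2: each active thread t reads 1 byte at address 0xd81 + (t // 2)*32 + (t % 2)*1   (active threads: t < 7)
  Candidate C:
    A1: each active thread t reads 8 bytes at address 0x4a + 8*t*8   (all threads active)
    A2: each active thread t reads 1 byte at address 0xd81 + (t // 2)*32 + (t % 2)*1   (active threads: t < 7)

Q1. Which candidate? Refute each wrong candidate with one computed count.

A: A1 gives 2 transactions, not 8
B: A1 gives 4 transactions, not 8
C: all counts match (8,2)

Answer: C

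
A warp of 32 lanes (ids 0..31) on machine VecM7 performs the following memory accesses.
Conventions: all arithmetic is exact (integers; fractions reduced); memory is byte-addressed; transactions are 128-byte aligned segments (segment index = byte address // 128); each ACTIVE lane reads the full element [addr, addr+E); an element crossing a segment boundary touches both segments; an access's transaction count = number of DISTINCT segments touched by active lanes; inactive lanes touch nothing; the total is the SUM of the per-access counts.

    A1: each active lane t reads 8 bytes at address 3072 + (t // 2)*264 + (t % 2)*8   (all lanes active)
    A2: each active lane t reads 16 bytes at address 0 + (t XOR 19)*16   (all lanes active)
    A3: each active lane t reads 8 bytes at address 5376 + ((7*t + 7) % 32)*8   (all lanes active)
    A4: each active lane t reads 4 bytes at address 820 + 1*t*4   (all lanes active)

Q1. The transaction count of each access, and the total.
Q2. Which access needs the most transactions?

A1: 17 transactions
A2: 4 transactions
A3: 2 transactions
A4: 2 transactions

Answer: 17,4,2,2; total 25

Answer: A1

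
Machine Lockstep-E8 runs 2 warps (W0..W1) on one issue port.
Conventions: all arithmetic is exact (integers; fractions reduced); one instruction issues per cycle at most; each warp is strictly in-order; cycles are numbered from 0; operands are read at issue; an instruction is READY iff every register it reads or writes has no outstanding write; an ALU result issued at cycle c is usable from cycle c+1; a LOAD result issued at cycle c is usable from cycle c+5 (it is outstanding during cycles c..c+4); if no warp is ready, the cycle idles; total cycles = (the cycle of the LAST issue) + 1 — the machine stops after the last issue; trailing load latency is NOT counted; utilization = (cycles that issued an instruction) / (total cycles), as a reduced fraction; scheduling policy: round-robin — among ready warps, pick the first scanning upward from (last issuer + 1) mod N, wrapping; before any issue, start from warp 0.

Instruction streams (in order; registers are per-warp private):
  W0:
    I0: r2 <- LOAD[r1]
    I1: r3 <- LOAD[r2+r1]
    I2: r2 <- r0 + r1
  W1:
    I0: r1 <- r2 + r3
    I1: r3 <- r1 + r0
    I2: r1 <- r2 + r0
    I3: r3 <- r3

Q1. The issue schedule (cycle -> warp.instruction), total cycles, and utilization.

cycle 0: W0.I0
cycle 1: W1.I0
cycle 2: W1.I1
cycle 3: W1.I2
cycle 4: W1.I3
cycle 5: W0.I1
cycle 6: W0.I2

Answer: 7 cycles, utilization 1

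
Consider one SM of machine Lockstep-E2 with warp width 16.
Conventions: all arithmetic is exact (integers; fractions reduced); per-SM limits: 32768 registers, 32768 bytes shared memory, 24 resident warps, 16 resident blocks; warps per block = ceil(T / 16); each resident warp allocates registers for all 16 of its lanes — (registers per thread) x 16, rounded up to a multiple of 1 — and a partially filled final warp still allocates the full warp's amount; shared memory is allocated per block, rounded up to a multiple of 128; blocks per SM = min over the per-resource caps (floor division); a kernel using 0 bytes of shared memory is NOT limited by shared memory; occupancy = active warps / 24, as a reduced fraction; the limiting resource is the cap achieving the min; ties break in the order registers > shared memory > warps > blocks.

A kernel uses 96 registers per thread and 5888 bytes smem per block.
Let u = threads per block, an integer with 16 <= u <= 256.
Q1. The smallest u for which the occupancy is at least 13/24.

Answer: u = 33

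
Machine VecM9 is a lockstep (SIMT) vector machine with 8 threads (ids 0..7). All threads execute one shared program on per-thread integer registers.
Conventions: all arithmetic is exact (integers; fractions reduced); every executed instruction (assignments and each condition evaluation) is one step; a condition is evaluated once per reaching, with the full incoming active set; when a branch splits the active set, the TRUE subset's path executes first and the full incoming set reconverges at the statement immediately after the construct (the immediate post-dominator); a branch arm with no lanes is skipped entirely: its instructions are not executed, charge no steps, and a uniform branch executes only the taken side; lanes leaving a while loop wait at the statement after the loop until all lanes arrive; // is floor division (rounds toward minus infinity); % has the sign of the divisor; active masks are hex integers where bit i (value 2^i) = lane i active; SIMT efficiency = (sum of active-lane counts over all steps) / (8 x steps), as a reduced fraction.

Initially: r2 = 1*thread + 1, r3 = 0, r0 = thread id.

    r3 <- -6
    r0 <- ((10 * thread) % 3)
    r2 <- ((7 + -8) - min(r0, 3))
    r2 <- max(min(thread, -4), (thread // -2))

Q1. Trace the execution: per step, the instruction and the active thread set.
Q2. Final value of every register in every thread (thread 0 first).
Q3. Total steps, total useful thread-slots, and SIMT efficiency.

step 0: r3 <- -6                     0xff
step 1: r0 <- ((10 * thread) % 3)    0xff
step 2: r2 <- ((7 + -8) - min(r0, 3)) 0xff
step 3: r2 <- max(min(thread, -4), (thread // -2)) 0xff

Answer: 4 steps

r2: 0,-1,-1,-2,-2,-3,-3,-4
r3: -6,-6,-6,-6,-6,-6,-6,-6
r0: 0,1,2,0,1,2,0,1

steps = 4; useful = 32; efficiency = 32/32 = 1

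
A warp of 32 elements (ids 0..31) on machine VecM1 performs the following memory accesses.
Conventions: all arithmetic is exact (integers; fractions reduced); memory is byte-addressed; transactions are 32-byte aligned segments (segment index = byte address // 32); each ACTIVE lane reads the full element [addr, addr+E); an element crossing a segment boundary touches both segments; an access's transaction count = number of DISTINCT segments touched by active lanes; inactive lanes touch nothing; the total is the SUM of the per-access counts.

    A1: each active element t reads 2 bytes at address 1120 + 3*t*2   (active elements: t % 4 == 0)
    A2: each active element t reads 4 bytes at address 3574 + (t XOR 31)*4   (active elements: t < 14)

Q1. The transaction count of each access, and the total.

A1: 6 transactions
A2: 3 transactions

Answer: 6,3; total 9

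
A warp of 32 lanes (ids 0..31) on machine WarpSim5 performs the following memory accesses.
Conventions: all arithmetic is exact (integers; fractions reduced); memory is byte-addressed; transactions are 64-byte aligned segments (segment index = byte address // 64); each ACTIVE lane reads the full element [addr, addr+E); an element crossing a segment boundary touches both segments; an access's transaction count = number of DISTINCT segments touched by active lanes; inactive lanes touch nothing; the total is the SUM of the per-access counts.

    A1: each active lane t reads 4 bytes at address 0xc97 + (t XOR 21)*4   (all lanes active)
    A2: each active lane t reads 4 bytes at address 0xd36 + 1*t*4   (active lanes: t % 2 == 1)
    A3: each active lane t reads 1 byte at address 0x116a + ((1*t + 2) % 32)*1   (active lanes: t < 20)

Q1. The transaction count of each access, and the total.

A1: 3 transactions
A2: 3 transactions
A3: 1 transaction

Answer: 3,3,1; total 7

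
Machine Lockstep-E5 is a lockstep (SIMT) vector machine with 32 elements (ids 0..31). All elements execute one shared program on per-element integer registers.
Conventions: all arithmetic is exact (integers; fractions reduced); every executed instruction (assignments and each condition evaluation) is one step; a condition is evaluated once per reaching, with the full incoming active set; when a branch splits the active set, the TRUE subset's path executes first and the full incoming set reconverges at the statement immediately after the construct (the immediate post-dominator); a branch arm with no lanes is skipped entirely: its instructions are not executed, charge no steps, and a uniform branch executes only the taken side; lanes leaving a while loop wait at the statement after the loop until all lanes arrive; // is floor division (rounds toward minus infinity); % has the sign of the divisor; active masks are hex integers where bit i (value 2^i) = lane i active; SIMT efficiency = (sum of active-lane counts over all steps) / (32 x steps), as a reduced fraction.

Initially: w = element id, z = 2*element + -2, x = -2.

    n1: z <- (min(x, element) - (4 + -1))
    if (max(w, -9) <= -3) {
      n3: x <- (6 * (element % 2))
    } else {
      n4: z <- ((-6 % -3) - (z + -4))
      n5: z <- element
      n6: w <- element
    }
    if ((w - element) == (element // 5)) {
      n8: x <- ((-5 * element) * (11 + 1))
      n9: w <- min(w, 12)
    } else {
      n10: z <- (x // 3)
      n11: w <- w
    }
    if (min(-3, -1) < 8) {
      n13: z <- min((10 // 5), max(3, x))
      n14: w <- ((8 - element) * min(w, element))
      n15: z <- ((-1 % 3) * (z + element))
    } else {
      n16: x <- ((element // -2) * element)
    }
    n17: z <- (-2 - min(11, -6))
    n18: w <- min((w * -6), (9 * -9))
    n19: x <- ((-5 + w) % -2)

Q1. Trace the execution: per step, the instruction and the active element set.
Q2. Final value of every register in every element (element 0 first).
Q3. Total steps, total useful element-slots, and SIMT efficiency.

step 0: z <- (min(x, element) - (4 + -1)) 0xffffffff
step 1: eval (max(w, -9) <= -3)      0xffffffff
step 2: z <- ((-6 % -3) - (z + -4))  0xffffffff
step 3: z <- element                 0xffffffff
step 4: w <- element                 0xffffffff
step 5: eval ((w - element) == (element // 5)) 0xffffffff
step 6: x <- ((-5 * element) * (11 + 1)) 0x0000001f
step 7: w <- min(w, 12)              0x0000001f
step 8: z <- (x // 3)                0xffffffe0
step 9: w <- w                       0xffffffe0
step 10: eval (min(-3, -1) < 8)       0xffffffff
step 11: z <- min((10 // 5), max(3, x)) 0xffffffff
step 12: w <- ((8 - element) * min(w, element)) 0xffffffff
step 13: z <- ((-1 % 3) * (z + element)) 0xffffffff
step 14: z <- (-2 - min(11, -6))      0xffffffff
step 15: w <- min((w * -6), (9 * -9)) 0xffffffff
step 16: x <- ((-5 + w) % -2)         0xffffffff

Answer: 17 steps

w: -81,-81,-81,-90,-96,-90,-81,-81,-81,-81,-81,-81,-81,-81,-81,-81,-81,-81,-81,-81,-81,-81,-81,-81,-81,-81,-81,-81,-81,-81,-81,-81
z: 4,4,4,4,4,4,4,4,4,4,4,4,4,4,4,4,4,4,4,4,4,4,4,4,4,4,4,4,4,4,4,4
x: 0,0,0,-1,-1,-1,0,0,0,0,0,0,0,0,0,0,0,0,0,0,0,0,0,0,0,0,0,0,0,0,0,0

steps = 17; useful = 480; efficiency = 480/544 = 15/17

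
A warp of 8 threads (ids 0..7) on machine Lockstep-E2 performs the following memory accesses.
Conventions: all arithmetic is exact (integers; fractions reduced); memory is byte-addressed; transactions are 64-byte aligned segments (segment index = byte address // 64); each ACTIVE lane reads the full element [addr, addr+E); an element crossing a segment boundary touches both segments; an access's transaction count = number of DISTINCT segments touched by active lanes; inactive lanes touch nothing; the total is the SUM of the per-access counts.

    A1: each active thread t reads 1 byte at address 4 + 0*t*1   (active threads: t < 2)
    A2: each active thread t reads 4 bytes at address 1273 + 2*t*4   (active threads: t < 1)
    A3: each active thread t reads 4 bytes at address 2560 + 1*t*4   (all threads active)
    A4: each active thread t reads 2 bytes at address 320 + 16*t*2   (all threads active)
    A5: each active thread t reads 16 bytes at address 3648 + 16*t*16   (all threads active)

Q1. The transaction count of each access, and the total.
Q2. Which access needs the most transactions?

A1: 1 transaction
A2: 1 transaction
A3: 1 transaction
A4: 4 transactions
A5: 8 transactions

Answer: 1,1,1,4,8; total 15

Answer: A5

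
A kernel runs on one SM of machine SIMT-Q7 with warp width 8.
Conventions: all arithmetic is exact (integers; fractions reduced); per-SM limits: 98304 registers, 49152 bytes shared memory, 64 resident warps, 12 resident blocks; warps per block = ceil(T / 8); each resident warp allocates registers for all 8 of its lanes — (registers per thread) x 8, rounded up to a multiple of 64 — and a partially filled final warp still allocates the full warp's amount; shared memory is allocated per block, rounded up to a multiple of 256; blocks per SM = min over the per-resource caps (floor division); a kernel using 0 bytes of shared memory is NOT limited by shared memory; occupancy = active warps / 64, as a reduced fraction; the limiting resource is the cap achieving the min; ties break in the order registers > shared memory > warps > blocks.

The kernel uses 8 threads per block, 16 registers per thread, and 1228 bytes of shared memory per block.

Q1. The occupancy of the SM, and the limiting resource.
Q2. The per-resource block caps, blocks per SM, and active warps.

Answer: occupancy 3/16, limited by blocks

registers: 768 blocks
shared memory: 38 blocks
warps: 64 blocks
blocks: 12 blocks

Answer: 12 blocks, 12 active warps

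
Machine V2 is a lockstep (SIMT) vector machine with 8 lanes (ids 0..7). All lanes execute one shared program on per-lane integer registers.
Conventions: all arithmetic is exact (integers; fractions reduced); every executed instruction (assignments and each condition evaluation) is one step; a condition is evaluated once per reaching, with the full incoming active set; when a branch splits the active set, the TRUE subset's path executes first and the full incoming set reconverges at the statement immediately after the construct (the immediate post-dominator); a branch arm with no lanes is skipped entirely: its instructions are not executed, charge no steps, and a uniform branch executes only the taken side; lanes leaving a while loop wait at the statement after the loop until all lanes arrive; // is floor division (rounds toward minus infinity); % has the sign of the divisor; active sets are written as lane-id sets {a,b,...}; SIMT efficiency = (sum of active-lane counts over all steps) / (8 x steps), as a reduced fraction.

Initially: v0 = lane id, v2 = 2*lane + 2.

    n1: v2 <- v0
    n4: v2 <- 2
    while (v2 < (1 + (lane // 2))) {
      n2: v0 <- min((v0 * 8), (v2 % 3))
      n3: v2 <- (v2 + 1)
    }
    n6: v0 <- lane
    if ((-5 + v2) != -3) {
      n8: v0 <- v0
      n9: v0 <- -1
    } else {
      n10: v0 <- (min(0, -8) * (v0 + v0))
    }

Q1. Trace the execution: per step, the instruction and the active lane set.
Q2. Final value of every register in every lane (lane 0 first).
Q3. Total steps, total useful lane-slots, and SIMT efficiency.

step 0: v2 <- v0                     {0,1,2,3,4,5,6,7}
step 1: v2 <- 2                      {0,1,2,3,4,5,6,7}
step 2: eval (v2 < (1 + (lane // 2))) {0,1,2,3,4,5,6,7}
step 3: v0 <- min((v0 * 8), (v2 % 3)) {4,5,6,7}
step 4: v2 <- (v2 + 1)               {4,5,6,7}
step 5: eval (v2 < (1 + (lane // 2))) {4,5,6,7}
step 6: v0 <- min((v0 * 8), (v2 % 3)) {6,7}
step 7: v2 <- (v2 + 1)               {6,7}
step 8: eval (v2 < (1 + (lane // 2))) {6,7}
step 9: v0 <- lane                   {0,1,2,3,4,5,6,7}
step 10: eval ((-5 + v2) != -3)       {0,1,2,3,4,5,6,7}
step 11: v0 <- v0                     {4,5,6,7}
step 12: v0 <- -1                     {4,5,6,7}
step 13: v0 <- (min(0, -8) * (v0 + v0)) {0,1,2,3}

Answer: 14 steps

v0: 0,-16,-32,-48,-1,-1,-1,-1
v2: 2,2,2,2,3,3,4,4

steps = 14; useful = 70; efficiency = 70/112 = 5/8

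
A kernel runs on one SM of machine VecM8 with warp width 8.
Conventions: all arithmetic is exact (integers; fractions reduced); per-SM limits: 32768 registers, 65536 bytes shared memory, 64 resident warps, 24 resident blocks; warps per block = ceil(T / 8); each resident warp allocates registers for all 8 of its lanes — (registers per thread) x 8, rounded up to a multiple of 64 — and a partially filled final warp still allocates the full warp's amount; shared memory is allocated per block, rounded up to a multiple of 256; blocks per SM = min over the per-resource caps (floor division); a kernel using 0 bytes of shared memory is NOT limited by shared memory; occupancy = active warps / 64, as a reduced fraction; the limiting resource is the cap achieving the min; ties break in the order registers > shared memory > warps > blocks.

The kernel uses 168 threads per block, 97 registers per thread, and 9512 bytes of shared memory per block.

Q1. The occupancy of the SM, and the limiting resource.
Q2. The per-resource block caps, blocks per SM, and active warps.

Answer: occupancy 21/64, limited by registers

registers: 1 block
shared memory: 6 blocks
warps: 3 blocks
blocks: 24 blocks

Answer: 1 block, 21 active warps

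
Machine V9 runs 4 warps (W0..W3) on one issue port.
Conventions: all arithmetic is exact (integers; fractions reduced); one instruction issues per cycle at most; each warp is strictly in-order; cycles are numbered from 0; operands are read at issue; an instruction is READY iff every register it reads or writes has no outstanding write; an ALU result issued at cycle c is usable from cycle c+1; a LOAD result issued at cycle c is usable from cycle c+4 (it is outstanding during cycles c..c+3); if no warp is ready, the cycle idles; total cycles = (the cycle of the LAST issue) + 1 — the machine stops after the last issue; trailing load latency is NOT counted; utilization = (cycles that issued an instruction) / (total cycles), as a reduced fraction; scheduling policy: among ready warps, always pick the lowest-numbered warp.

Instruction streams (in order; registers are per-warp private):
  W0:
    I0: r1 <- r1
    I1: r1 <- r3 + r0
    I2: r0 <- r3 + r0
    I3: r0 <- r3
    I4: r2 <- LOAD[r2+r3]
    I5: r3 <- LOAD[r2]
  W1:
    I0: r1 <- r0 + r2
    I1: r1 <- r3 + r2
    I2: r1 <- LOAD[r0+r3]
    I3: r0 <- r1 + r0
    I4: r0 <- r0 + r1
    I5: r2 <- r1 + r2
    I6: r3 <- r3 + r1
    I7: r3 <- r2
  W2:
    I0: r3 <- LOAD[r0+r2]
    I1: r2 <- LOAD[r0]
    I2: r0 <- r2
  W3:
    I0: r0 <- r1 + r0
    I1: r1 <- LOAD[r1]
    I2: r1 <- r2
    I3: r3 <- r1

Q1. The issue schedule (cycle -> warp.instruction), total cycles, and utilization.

cycle 0: W0.I0
cycle 1: W0.I1
cycle 2: W0.I2
cycle 3: W0.I3
cycle 4: W0.I4
cycle 5: W1.I0
cycle 6: W1.I1
cycle 7: W1.I2
cycle 8: W0.I5
cycle 9: W2.I0
cycle 10: W2.I1
cycle 11: W1.I3
cycle 12: W1.I4
cycle 13: W1.I5
cycle 14: W1.I6
cycle 15: W1.I7
cycle 16: W2.I2
cycle 17: W3.I0
cycle 18: W3.I1
cycle 19: idle
cycle 20: idle
cycle 21: idle
cycle 22: W3.I2
cycle 23: W3.I3

Answer: 24 cycles, utilization 7/8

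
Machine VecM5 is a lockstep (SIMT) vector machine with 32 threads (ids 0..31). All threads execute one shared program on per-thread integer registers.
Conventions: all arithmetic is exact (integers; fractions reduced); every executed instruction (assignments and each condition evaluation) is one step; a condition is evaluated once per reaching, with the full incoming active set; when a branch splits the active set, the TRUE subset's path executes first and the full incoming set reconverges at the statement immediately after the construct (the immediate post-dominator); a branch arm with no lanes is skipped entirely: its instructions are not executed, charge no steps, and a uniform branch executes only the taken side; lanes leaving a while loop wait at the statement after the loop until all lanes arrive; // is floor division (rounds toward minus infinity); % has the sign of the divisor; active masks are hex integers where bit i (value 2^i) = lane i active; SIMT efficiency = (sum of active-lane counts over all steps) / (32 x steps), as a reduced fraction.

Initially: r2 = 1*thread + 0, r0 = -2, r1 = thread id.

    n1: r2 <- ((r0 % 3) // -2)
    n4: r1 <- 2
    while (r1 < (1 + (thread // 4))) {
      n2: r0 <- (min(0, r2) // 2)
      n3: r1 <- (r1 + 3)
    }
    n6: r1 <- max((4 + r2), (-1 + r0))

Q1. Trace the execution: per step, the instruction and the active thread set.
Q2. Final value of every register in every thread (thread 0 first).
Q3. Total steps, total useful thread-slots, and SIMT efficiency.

step 0: r2 <- ((r0 % 3) // -2)       0xffffffff
step 1: r1 <- 2                      0xffffffff
step 2: eval (r1 < (1 + (thread // 4))) 0xffffffff
step 3: r0 <- (min(0, r2) // 2)      0xffffff00
step 4: r1 <- (r1 + 3)               0xffffff00
step 5: eval (r1 < (1 + (thread // 4))) 0xffffff00
step 6: r0 <- (min(0, r2) // 2)      0xfff00000
step 7: r1 <- (r1 + 3)               0xfff00000
step 8: eval (r1 < (1 + (thread // 4))) 0xfff00000
step 9: r1 <- max((4 + r2), (-1 + r0)) 0xffffffff

Answer: 10 steps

r2: -1,-1,-1,-1,-1,-1,-1,-1,-1,-1,-1,-1,-1,-1,-1,-1,-1,-1,-1,-1,-1,-1,-1,-1,-1,-1,-1,-1,-1,-1,-1,-1
r0: -2,-2,-2,-2,-2,-2,-2,-2,-1,-1,-1,-1,-1,-1,-1,-1,-1,-1,-1,-1,-1,-1,-1,-1,-1,-1,-1,-1,-1,-1,-1,-1
r1: 3,3,3,3,3,3,3,3,3,3,3,3,3,3,3,3,3,3,3,3,3,3,3,3,3,3,3,3,3,3,3,3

steps = 10; useful = 236; efficiency = 236/320 = 59/80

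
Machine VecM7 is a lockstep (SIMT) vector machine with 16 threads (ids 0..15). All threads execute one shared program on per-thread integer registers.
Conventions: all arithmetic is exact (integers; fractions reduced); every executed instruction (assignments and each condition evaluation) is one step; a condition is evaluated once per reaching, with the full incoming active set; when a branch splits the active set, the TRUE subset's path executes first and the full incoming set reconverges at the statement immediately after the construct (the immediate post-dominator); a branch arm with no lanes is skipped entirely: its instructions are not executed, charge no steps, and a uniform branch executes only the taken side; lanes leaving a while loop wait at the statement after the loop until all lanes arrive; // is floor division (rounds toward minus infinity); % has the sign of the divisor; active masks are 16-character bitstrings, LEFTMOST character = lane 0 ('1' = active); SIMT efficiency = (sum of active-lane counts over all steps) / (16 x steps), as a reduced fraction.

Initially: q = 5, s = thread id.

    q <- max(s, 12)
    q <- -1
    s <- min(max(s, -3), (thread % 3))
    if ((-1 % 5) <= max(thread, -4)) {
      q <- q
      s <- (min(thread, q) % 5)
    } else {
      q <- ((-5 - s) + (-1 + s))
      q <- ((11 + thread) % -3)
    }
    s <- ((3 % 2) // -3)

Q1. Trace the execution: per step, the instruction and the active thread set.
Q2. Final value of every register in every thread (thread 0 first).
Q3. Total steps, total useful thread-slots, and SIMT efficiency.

step 0: q <- max(s, 12)              1111111111111111
step 1: q <- -1                      1111111111111111
step 2: s <- min(max(s, -3), (thread % 3)) 1111111111111111
step 3: eval ((-1 % 5) <= max(thread, -4)) 1111111111111111
step 4: q <- q                       0000111111111111
step 5: s <- (min(thread, q) % 5)    0000111111111111
step 6: q <- ((-5 - s) + (-1 + s))   1111000000000000
step 7: q <- ((11 + thread) % -3)    1111000000000000
step 8: s <- ((3 % 2) // -3)         1111111111111111

Answer: 9 steps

q: -1,0,-2,-1,-1,-1,-1,-1,-1,-1,-1,-1,-1,-1,-1,-1
s: -1,-1,-1,-1,-1,-1,-1,-1,-1,-1,-1,-1,-1,-1,-1,-1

steps = 9; useful = 112; efficiency = 112/144 = 7/9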